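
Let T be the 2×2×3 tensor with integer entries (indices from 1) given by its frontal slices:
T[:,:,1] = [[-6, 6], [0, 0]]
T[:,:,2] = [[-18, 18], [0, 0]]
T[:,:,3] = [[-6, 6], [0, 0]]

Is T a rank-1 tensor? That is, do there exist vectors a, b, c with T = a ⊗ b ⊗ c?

Yes

The mode-1 fibre T[:,1,1] = [-6, 0] gives a = [1, 0] (primitive direction); the mode-2 fibre T[1,:,1] = [-6, 6] gives b = [1, -1]; then c[k] = T[1,1,k] / (a[1]·b[1]) = [-6, -18, -6] / 1 = [-6, -18, -6].
Expanding [1, 0] ⊗ [1, -1] ⊗ [-6, -18, -6] reproduces all 12 entries of T, so T = [1, 0] ⊗ [1, -1] ⊗ [-6, -18, -6] and rank(T) ≤ 1.
Equivalently every frontal slice T[:,:,k] is c[k] times the rank-1 matrix [1, 0] ⊗ [1, -1]. So T has rank 1 (it is nonzero).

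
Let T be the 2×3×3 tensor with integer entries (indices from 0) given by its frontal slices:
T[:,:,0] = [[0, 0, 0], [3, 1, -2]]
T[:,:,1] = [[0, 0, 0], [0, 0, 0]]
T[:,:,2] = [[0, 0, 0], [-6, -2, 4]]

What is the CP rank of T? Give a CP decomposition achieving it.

rank(T) = 1

Lower bound: T ≠ 0 (e.g. T[1,0,0] = 3), so rank(T) ≥ 1.
Upper bound: the mode-1 fibre T[:,0,0] = [0, 3] gives a = (0, 1) (primitive direction); the mode-2 fibre T[1,:,0] = [3, 1, -2] gives b = (3, 1, -2); then c[k] = T[1,0,k] / (a[1]·b[0]) = [3, 0, -6] / 3 = (1, 0, -2).
Expanding (0, 1) ⊗ (3, 1, -2) ⊗ (1, 0, -2) reproduces all 18 entries of T, so T = (0, 1) ⊗ (3, 1, -2) ⊗ (1, 0, -2) and rank(T) ≤ 1.
These bounds meet, so rank(T) = 1.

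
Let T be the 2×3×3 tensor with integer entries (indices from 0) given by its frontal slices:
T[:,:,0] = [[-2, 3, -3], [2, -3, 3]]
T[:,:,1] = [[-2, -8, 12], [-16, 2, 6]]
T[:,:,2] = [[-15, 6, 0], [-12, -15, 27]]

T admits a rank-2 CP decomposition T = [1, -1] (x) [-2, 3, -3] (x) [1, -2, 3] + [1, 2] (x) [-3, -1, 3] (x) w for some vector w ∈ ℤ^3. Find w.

Subtract the known terms from T to get the rank-1 residual R = [1, 2] (x) [-3, -1, 3] (x) w, so R[i,j,k] = a[i]·b[j]·w[k]. Pick indices with nonzero a[0]·b[0] = (1)·(-3) = -3. Only the fibre through (0,0,·) is needed: R[0,0,:] = T[0,0,:] − Σₗ aₗ[0]bₗ[0]cₗ = [-2, -2, -15] − (1)·(-2)·[1, -2, 3] = [0, -6, -9]. Then w[k] = R[0,0,k] / -3 for each k, giving w = [0, -6, -9] / -3 = [0, 2, 3].

w = [0, 2, 3]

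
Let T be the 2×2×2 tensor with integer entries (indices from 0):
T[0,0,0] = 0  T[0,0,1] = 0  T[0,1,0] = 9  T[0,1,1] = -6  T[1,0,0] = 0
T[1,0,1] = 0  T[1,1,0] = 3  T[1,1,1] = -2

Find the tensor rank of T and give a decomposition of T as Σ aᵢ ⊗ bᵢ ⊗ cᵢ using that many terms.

rank(T) = 1

Lower bound: T ≠ 0 (e.g. T[0,1,0] = 9), so rank(T) ≥ 1.
Upper bound: if T = a ⊗ b ⊗ c then every fibre of T is a multiple of the corresponding factor, so read the factors off the fibres through the nonzero entry T[0,1,0] = 9.
The mode-1 fibre T[:,1,0] = [9, 3] gives a = (3, 1) (primitive direction); the mode-2 fibre T[0,:,0] = [0, 9] gives b = (0, 1); then c[k] = T[0,1,k] / (a[0]·b[1]) = [9, -6] / 3 = (3, -2).
Expanding (3, 1) ⊗ (0, 1) ⊗ (3, -2) reproduces all 8 entries of T, so T = (3, 1) ⊗ (0, 1) ⊗ (3, -2) and rank(T) ≤ 1.
These bounds meet, so rank(T) = 1.
Check entry T[1,1,0] = 3: (1)·(1)·(3) = 3.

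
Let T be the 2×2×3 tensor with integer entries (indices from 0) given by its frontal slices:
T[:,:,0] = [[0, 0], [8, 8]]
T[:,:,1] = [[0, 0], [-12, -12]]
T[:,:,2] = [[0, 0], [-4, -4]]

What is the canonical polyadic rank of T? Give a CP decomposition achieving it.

rank(T) = 1

Lower bound: T ≠ 0 (e.g. T[1,0,0] = 8), so rank(T) ≥ 1.
Upper bound: if T = a ⊗ b ⊗ c then every fibre of T is a multiple of the corresponding factor, so read the factors off the fibres through the nonzero entry T[1,0,0] = 8.
The mode-1 fibre T[:,0,0] = [0, 8] gives a = [0, 1] (primitive direction); the mode-2 fibre T[1,:,0] = [8, 8] gives b = [1, 1]; then c[k] = T[1,0,k] / (a[1]·b[0]) = [8, -12, -4] / 1 = [8, -12, -4].
Expanding [0, 1] ⊗ [1, 1] ⊗ [8, -12, -4] reproduces all 12 entries of T, so T = [0, 1] ⊗ [1, 1] ⊗ [8, -12, -4] and rank(T) ≤ 1.
These bounds meet, so rank(T) = 1.
Check entry T[1,0,2] = -4: (1)·(1)·(-4) = -4.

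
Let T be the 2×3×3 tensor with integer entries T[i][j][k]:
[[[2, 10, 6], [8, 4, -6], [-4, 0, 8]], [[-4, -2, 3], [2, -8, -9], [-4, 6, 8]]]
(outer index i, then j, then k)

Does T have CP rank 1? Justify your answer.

The mode-2 unfolding of T (rows indexed by j, columns by (i,k) = (0,0), (0,1), (0,2), (1,0), (1,1), (1,2)) is [[2, 10, 6, -4, -2, 3], [8, 4, -6, 2, -8, -9], [-4, 0, 8, -4, 6, 8]].
There the 3×3 minor on rows j ∈ {0, 1, 2}, columns (i,k) ∈ {(0,0), (0,1), (0,2)} is det [[2, 10, 6], [8, 4, -6], [-4, 0, 8]] = -240 ≠ 0, so this unfolding has rank ≥ 3; CP rank is at least every unfolding rank, so rank(T) ≥ 3.
In particular rank(T) ≥ 3 > 1, so T is not rank-1.

No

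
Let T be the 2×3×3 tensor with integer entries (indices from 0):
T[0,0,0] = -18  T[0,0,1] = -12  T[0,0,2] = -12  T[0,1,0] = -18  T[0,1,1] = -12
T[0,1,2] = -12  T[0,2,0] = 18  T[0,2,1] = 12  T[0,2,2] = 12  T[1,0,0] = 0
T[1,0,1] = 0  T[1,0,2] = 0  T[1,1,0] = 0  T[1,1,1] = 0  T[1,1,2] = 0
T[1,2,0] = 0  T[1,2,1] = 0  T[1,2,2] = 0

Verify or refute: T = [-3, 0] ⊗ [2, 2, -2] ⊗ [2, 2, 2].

Reconstruct entry (0,0,0) from the claimed factors: Σₗ aₗ[0]bₗ[0]cₗ[0] = (-3)·(2)·(2) = -12, but T[0,0,0] = -18. The claim is false.

No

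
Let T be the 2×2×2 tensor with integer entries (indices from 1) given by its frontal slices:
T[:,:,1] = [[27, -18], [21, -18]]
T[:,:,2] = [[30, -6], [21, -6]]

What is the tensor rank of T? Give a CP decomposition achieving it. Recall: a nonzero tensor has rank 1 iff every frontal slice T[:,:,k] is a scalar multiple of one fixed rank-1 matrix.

Lower bound: the mode-3 unfolding of T (rows indexed by k, columns by (i,j) = (1,1), (1,2), (2,1), (2,2)) is [[27, -18, 21, -18], [30, -6, 21, -6]].
There the 2×2 minor on rows k ∈ {1, 2}, columns (i,j) ∈ {(1,1), (1,2)} is det [[27, -18], [30, -6]] = 378 ≠ 0, so this unfolding has rank ≥ 2; CP rank is at least every unfolding rank, so rank(T) ≥ 2. (This is only a lower bound: in general the CP rank may exceed every unfolding rank, so we still need to exhibit 2 rank-1 terms summing to T.)
Upper bound — finding two terms. Write S_k = T[:,:,k] for the frontal slices: S₁ = [[27, -18], [21, -18]], S₂ = [[30, -6], [21, -6]].
If T = a₁ ⊗ b₁ ⊗ c₁ + a₂ ⊗ b₂ ⊗ c₂ then each S_k = c₁[k]·a₁b₁ᵀ + c₂[k]·a₂b₂ᵀ. S₁ and S₂ are linearly independent, so a₁b₁ᵀ and a₂b₂ᵀ must span the same plane of matrices: they are the rank-1 matrices of the form x·S₁ + y·S₂.
det(x·S₁ + y·S₂) is −108·x² − 198·xy − 54·y² = (-18)·(2·x + 3·y)(3·x + y), vanishing at (x:y) = (3:-2) and (1:-3).
M₁ = 3·S₁ − 2·S₂ = [[21, -42], [21, -42]] = 21·[1, 1][1, -2]ᵀ and M₂ = S₁ − 3·S₂ = [[-63, 0], [-42, 0]] = (-21)·[3, 2][1, 0]ᵀ, so take a₁ = [1, 1], b₁ = [1, -2], a₂ = [3, 2], b₂ = [1, 0].
Each slice is an integer combination of E₁ = a₁b₁ᵀ and E₂ = a₂b₂ᵀ: S₁ = 9·E₁ + 6·E₂, S₂ = 3·E₁ + 9·E₂; reading off coefficients, c₁ = [9, 3] and c₂ = [6, 9].
Hence T = [1, 1] ⊗ [1, -2] ⊗ [9, 3] + [3, 2] ⊗ [1, 0] ⊗ [6, 9], so rank(T) ≤ 2.
These bounds meet, so rank(T) = 2.

rank(T) = 2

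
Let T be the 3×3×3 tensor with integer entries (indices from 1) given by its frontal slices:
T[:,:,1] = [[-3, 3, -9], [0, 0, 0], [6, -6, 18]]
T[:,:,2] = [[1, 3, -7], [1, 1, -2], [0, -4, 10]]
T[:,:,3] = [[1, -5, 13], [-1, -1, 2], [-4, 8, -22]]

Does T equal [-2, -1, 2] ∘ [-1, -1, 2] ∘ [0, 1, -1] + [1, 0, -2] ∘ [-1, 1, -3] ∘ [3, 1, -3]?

Reconstruct entrywise from the claimed factors. For example, T[1,1,2] = 1 and Σₗ aₗ[1]bₗ[1]cₗ[2] = (-2)·(-1)·(1) + (1)·(-1)·(1) = 1; checking all 27 entries, every one matches. The claim holds.

Yes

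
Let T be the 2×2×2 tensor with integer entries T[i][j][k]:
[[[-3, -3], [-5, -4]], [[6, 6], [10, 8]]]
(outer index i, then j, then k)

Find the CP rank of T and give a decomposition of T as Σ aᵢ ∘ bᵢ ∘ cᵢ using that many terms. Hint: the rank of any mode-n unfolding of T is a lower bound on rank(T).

rank(T) = 2

Lower bound: in the mode-3 unfolding of T (rows indexed by k, columns by (i,j)) the 2×2 minor on rows k ∈ {0, 1}, columns (i,j) ∈ {(0,0), (0,1)} is det [[-3, -5], [-3, -4]] = -3 ≠ 0, so that unfolding has rank ≥ 2 and hence rank(T) ≥ 2 (CP rank is at least every unfolding rank, though it can be larger).
Upper bound: T[i,:,:] = a[i]·M for every slice, with a = (1, -2) and M = [[-3, -3], [-5, -4]] (rows j, columns k).
Splitting M by its rows (j = 0, 1), M = (1, 0)(-3, -3)ᵀ + (0, 1)(-5, -4)ᵀ.
Hence T = (1, -2) ∘ (1, 0) ∘ (-3, -3) + (1, -2) ∘ (0, 1) ∘ (-5, -4), so rank(T) ≤ 2.
These bounds meet, so rank(T) = 2.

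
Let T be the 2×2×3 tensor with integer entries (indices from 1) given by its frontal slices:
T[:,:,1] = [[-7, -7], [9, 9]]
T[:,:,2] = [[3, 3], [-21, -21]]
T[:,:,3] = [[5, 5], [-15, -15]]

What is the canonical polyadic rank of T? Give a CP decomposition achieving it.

rank(T) = 2

Lower bound: in the mode-1 unfolding of T (rows indexed by i, columns by (j,k)) the 2×2 minor on rows i ∈ {1, 2}, columns (j,k) ∈ {(1,1), (1,2)} is det [[-7, 3], [9, -21]] = 120 ≠ 0, so that unfolding has rank ≥ 2 and hence rank(T) ≥ 2 (CP rank is at least every unfolding rank, though it can be larger).
Upper bound: T[:,j,:] = b[j]·M for every slice, with b = [1, 1] and M = [[-7, 3, 5], [9, -21, -15]] (rows i, columns k).
Splitting M by its rows (i = 1, 2), M = [1, 0][-7, 3, 5]ᵀ + [0, 1][9, -21, -15]ᵀ.
Hence T = [1, 0] ⊗ [1, 1] ⊗ [-7, 3, 5] + [0, 1] ⊗ [1, 1] ⊗ [9, -21, -15], so rank(T) ≤ 2.
These bounds meet, so rank(T) = 2.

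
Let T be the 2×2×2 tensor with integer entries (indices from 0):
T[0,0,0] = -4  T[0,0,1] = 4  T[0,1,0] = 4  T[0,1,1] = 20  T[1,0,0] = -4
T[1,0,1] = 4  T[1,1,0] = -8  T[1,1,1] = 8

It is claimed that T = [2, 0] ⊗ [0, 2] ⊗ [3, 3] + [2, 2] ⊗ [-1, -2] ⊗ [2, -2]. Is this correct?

Reconstruct entrywise from the claimed factors. For example, T[1,0,0] = -4 and Σₗ aₗ[1]bₗ[0]cₗ[0] = (0)·(0)·(3) + (2)·(-1)·(2) = -4; checking all 8 entries, every one matches. The claim holds.

Yes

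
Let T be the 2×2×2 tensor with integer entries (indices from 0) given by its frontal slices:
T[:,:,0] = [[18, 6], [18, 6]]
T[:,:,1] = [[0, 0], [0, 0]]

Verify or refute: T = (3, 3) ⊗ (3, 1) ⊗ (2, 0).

Reconstruct entrywise from the claimed factors. For example, T[1,0,0] = 18 and Σₗ aₗ[1]bₗ[0]cₗ[0] = (3)·(3)·(2) = 18; checking all 8 entries, every one matches. The claim holds.

Yes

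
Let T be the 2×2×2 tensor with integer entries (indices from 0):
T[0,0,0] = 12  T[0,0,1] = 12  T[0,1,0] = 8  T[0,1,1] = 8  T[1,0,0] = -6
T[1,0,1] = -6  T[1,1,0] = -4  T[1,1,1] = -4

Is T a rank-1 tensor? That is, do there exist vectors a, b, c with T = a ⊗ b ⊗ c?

Yes

If T = a ⊗ b ⊗ c then every fibre of T is a multiple of the corresponding factor, so read the factors off the fibres through the nonzero entry T[0,0,0] = 12.
The mode-1 fibre T[:,0,0] = [12, -6] gives a = [2, -1] (primitive direction); the mode-2 fibre T[0,:,0] = [12, 8] gives b = [3, 2]; then c[k] = T[0,0,k] / (a[0]·b[0]) = [12, 12] / 6 = [2, 2].
Expanding [2, -1] ⊗ [3, 2] ⊗ [2, 2] reproduces all 8 entries of T, so T = [2, -1] ⊗ [3, 2] ⊗ [2, 2] and rank(T) ≤ 1.
Equivalently every frontal slice T[:,:,k] is c[k] times the rank-1 matrix [2, -1] ⊗ [3, 2]. So T has rank 1 (it is nonzero).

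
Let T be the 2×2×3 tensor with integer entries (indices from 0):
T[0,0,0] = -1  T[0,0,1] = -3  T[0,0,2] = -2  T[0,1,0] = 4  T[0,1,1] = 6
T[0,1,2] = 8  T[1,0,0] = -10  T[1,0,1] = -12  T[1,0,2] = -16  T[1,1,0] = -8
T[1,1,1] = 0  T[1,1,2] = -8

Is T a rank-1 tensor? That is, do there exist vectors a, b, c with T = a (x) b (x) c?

No

The mode-3 unfolding of T (rows indexed by k, columns by (i,j) = (0,0), (0,1), (1,0), (1,1)) is [[-1, 4, -10, -8], [-3, 6, -12, 0], [-2, 8, -16, -8]].
There the 3×3 minor on rows k ∈ {0, 1, 2}, columns (i,j) ∈ {(0,0), (0,1), (1,0)} is det [[-1, 4, -10], [-3, 6, -12], [-2, 8, -16]] = 24 ≠ 0, so this unfolding has rank ≥ 3; CP rank is at least every unfolding rank, so rank(T) ≥ 3.
In particular rank(T) ≥ 3 > 1, so T is not rank-1.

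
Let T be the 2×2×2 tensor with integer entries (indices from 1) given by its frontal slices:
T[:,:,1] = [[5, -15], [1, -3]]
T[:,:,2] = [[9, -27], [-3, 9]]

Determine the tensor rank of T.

2

Lower bound: in the mode-3 unfolding of T (rows indexed by k, columns by (i,j)) the 2×2 minor on rows k ∈ {1, 2}, columns (i,j) ∈ {(1,1), (2,1)} is det [[5, 1], [9, -3]] = -24 ≠ 0, so that unfolding has rank ≥ 2 and hence rank(T) ≥ 2 (CP rank is at least every unfolding rank, though it can be larger).
Upper bound: T[:,j,:] = b[j]·M for every slice, with b = [1, -3] and M = [[5, 9], [1, -3]] (rows i, columns k).
Splitting M by its rows (i = 1, 2), M = [1, 0][5, 9]ᵀ + [0, 1][1, -3]ᵀ.
Hence T = [1, 0] (x) [1, -3] (x) [5, 9] + [0, 1] (x) [1, -3] (x) [1, -3], so rank(T) ≤ 2.
These bounds meet, so rank(T) = 2.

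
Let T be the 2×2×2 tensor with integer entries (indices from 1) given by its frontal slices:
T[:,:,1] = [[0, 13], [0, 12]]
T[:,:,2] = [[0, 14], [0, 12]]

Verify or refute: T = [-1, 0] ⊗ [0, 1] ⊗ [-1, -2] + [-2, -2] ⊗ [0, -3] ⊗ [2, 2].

Yes

Reconstruct entrywise from the claimed factors. For example, T[1,1,1] = 0 and Σₗ aₗ[1]bₗ[1]cₗ[1] = (-1)·(0)·(-1) + (-2)·(0)·(2) = 0; checking all 8 entries, every one matches. The claim holds.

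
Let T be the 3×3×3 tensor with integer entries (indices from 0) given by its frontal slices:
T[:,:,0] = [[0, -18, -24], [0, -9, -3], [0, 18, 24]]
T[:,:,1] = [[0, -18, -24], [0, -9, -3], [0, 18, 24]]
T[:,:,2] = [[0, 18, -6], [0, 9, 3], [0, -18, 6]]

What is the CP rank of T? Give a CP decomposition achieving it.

rank(T) = 2

Lower bound: the mode-2 unfolding of T (rows indexed by j, columns by (i,k) = (0,0), (0,1), (0,2), (1,0), (1,1), (1,2), (2,0), (2,1), (2,2)) is [[0, 0, 0, 0, 0, 0, 0, 0, 0], [-18, -18, 18, -9, -9, 9, 18, 18, -18], [-24, -24, -6, -3, -3, 3, 24, 24, 6]].
There the 2×2 minor on rows j ∈ {1, 2}, columns (i,k) ∈ {(0,0), (0,2)} is det [[-18, 18], [-24, -6]] = 540 ≠ 0, so this unfolding has rank ≥ 2; CP rank is at least every unfolding rank, so rank(T) ≥ 2. (Unfolding ranks only ever bound the CP rank from below — rank(T) can be strictly larger than all of them — so the matching upper bound has to come from an explicit 2-term decomposition.)
Upper bound — finding two terms. Write S_k = T[:,:,k] for the frontal slices: S₀ = [[0, -18, -24], [0, -9, -3], [0, 18, 24]], S₁ = [[0, -18, -24], [0, -9, -3], [0, 18, 24]], S₂ = [[0, 18, -6], [0, 9, 3], [0, -18, 6]].
If T = a₁ (x) b₁ (x) c₁ + a₂ (x) b₂ (x) c₂ then each S_k = c₁[k]·a₁b₁ᵀ + c₂[k]·a₂b₂ᵀ. S₀ and S₂ are linearly independent, so a₁b₁ᵀ and a₂b₂ᵀ must span the same plane of matrices: they are the rank-1 matrices of the form x·S₀ + y·S₂.
The 2×2 minor of x·S₀ + y·S₂ on rows {0,1}, columns {1,2} is −162·x² + 54·xy + 108·y² = (-54)·(3·x + 2·y)(x − y), vanishing at (x:y) = (2:-3) and (1:1).
M₁ = 2·S₀ − 3·S₂ = [[0, -90, -30], [0, -45, -15], [0, 90, 30]] = (-15)·[2, 1, -2][0, 3, 1]ᵀ and M₂ = S₀ + S₂ = [[0, 0, -30], [0, 0, 0], [0, 0, 30]] = (-30)·[1, 0, -1][0, 0, 1]ᵀ, so take a₁ = [2, 1, -2], b₁ = [0, 3, 1], a₂ = [1, 0, -1], b₂ = [0, 0, 1].
Each slice is an integer combination of E₁ = a₁b₁ᵀ and E₂ = a₂b₂ᵀ: S₀ = −3·E₁ − 18·E₂, S₁ = −3·E₁ − 18·E₂, S₂ = 3·E₁ − 12·E₂; reading off coefficients, c₁ = [-3, -3, 3] and c₂ = [-18, -18, -12].
Hence T = [2, 1, -2] (x) [0, 3, 1] (x) [-3, -3, 3] + [1, 0, -1] (x) [0, 0, 1] (x) [-18, -18, -12], so rank(T) ≤ 2.
These bounds meet, so rank(T) = 2.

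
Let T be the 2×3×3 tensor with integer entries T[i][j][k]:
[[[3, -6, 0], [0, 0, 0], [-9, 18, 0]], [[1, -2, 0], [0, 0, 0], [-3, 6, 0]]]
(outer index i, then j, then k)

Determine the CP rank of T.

Lower bound: T ≠ 0 (e.g. T[0,0,0] = 3), so rank(T) ≥ 1.
Upper bound: the mode-1 fibre T[:,0,0] = [3, 1] gives a = [3, 1] (primitive direction); the mode-2 fibre T[0,:,0] = [3, 0, -9] gives b = [1, 0, -3]; then c[k] = T[0,0,k] / (a[0]·b[0]) = [3, -6, 0] / 3 = [1, -2, 0].
Expanding [3, 1] ⊗ [1, 0, -3] ⊗ [1, -2, 0] reproduces all 18 entries of T, so T = [3, 1] ⊗ [1, 0, -3] ⊗ [1, -2, 0] and rank(T) ≤ 1.
These bounds meet, so rank(T) = 1.

1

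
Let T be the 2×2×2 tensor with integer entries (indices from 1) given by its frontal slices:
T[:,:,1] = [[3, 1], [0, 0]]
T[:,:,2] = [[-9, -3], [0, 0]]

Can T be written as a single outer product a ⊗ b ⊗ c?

If T = a ⊗ b ⊗ c then every fibre of T is a multiple of the corresponding factor, so read the factors off the fibres through the nonzero entry T[1,1,1] = 3.
The mode-1 fibre T[:,1,1] = [3, 0] gives a = (1, 0) (primitive direction); the mode-2 fibre T[1,:,1] = [3, 1] gives b = (3, 1); then c[k] = T[1,1,k] / (a[1]·b[1]) = [3, -9] / 3 = (1, -3).
Expanding (1, 0) ⊗ (3, 1) ⊗ (1, -3) reproduces all 8 entries of T, so T = (1, 0) ⊗ (3, 1) ⊗ (1, -3) and rank(T) ≤ 1.
Equivalently every frontal slice T[:,:,k] is c[k] times the rank-1 matrix (1, 0) ⊗ (3, 1). So T has rank 1 (it is nonzero).

Yes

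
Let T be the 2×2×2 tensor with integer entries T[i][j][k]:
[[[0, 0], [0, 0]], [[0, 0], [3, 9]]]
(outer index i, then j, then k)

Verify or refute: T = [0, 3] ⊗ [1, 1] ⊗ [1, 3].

No

Reconstruct entry (1,0,0) from the claimed factors: Σₗ aₗ[1]bₗ[0]cₗ[0] = (3)·(1)·(1) = 3, but T[1,0,0] = 0. The claim is false.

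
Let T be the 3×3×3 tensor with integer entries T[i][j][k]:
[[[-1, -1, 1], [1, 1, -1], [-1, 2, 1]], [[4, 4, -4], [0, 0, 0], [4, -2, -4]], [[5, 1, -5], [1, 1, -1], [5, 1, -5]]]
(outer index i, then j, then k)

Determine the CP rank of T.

3

Lower bound: the mode-2 unfolding of T (rows indexed by j, columns by (i,k) = (0,0), (0,1), (0,2), (1,0), (1,1), (1,2), (2,0), (2,1), (2,2)) is [[-1, -1, 1, 4, 4, -4, 5, 1, -5], [1, 1, -1, 0, 0, 0, 1, 1, -1], [-1, 2, 1, 4, -2, -4, 5, 1, -5]].
There the 3×3 minor on rows j ∈ {0, 1, 2}, columns (i,k) ∈ {(0,0), (0,1), (1,0)} is det [[-1, -1, 4], [1, 1, 0], [-1, 2, 4]] = 12 ≠ 0, so this unfolding has rank ≥ 3; CP rank is at least every unfolding rank, so rank(T) ≥ 3. (Flattening ranks never certify an upper bound on CP rank; for that we must actually write T with 3 rank-1 terms.)
Upper bound: T is a sum of 3 rank-1 terms, T = [1, -2, -2] ⊗ [1, 0, 1] ⊗ [-2, 0, 2] + [1, -2, 0] ⊗ [2, 0, -1] ⊗ [0, -1, 0] + [1, 0, 1] ⊗ [1, 1, 1] ⊗ [1, 1, -1] (written with every a and b primitive with positive leading entry and the scale carried by c; CP decompositions are not unique, and this one is verified by expanding entrywise), so rank(T) ≤ 3.
These bounds meet, so rank(T) = 3.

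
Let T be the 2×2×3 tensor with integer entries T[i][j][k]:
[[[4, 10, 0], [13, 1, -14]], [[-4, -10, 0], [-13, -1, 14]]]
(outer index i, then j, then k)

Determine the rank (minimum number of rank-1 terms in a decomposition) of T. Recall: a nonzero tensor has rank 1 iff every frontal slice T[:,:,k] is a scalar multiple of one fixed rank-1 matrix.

Lower bound: the mode-2 unfolding of T (rows indexed by j, columns by (i,k) = (0,0), (0,1), (0,2), (1,0), (1,1), (1,2)) is [[4, 10, 0, -4, -10, 0], [13, 1, -14, -13, -1, 14]].
There the 2×2 minor on rows j ∈ {0, 1}, columns (i,k) ∈ {(0,0), (0,1)} is det [[4, 10], [13, 1]] = -126 ≠ 0, so this unfolding has rank ≥ 2; CP rank is at least every unfolding rank, so rank(T) ≥ 2. (Unfolding ranks only ever bound the CP rank from below — rank(T) can be strictly larger than all of them — so the matching upper bound has to come from an explicit 2-term decomposition.)
Upper bound — finding two terms. Every mode-1 slice of T is a multiple of one matrix: T[i,:,:] = a[i]·M with a = (1, -1) and M = [[4, 10, 0], [13, 1, -14]] (rows indexed by j, columns by k). So it suffices to write M as a sum of two rank-1 matrices.
Splitting M by its rows (j = 0, 1), M = (1, 0)(4, 10, 0)ᵀ + (0, 1)(13, 1, -14)ᵀ.
Hence T = (1, -1) ⊗ (1, 0) ⊗ (4, 10, 0) + (1, -1) ⊗ (0, 1) ⊗ (13, 1, -14), so rank(T) ≤ 2.
These bounds meet, so rank(T) = 2.
Check entry T[1,1,1] = -1: (-1)·(0)·(10) + (-1)·(1)·(1) = -1.

2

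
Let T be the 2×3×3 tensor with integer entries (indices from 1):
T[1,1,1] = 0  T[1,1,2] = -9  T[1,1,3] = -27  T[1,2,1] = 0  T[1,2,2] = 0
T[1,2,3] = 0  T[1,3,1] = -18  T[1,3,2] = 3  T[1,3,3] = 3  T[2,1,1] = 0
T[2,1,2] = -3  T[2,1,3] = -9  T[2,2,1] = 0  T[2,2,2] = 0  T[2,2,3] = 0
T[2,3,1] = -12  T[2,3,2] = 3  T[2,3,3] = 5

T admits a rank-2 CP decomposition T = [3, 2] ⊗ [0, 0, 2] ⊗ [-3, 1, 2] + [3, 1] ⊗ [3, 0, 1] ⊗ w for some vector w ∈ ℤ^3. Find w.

Subtract the known terms from T to get the rank-1 residual R = [3, 1] ⊗ [3, 0, 1] ⊗ w, so R[i,j,k] = a[i]·b[j]·w[k]. Pick indices with nonzero a[1]·b[1] = (3)·(3) = 9. Only the fibre through (1,1,·) is needed: R[1,1,:] = T[1,1,:] − Σₗ aₗ[1]bₗ[1]cₗ = [0, -9, -27] − (3)·(0)·[-3, 1, 2] = [0, -9, -27]. Then w[k] = R[1,1,k] / 9 for each k, giving w = [0, -9, -27] / 9 = [0, -1, -3].

w = [0, -1, -3]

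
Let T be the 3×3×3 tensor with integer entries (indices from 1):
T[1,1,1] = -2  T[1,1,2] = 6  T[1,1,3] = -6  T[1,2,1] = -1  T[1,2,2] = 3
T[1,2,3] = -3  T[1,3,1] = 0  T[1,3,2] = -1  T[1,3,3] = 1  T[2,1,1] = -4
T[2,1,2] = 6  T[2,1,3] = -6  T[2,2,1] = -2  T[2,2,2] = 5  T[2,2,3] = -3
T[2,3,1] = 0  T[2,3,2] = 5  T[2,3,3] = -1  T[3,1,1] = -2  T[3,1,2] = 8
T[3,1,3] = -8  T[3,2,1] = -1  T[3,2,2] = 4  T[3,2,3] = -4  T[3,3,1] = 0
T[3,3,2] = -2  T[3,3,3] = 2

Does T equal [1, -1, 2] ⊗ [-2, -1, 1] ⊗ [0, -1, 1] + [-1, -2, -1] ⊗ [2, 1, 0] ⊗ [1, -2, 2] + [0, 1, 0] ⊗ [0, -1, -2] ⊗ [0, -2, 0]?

Reconstruct entrywise from the claimed factors. For example, T[1,1,3] = -6 and Σₗ aₗ[1]bₗ[1]cₗ[3] = (1)·(-2)·(1) + (-1)·(2)·(2) + (0)·(0)·(0) = -6; checking all 27 entries, every one matches. The claim holds.

Yes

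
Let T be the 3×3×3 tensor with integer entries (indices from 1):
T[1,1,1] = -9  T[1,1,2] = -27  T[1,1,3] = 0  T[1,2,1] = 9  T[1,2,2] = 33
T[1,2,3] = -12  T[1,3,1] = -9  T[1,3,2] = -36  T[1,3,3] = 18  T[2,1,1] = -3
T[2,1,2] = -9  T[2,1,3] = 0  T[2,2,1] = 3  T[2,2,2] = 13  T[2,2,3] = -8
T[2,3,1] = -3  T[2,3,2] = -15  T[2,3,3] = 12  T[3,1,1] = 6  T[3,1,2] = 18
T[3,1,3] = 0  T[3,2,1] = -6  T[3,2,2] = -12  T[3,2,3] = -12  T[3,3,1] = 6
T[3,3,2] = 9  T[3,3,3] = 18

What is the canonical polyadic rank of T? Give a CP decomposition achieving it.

Lower bound: in the mode-3 unfolding of T (rows indexed by k, columns by (i,j)) the 2×2 minor on rows k ∈ {1, 2}, columns (i,j) ∈ {(1,1), (1,2)} is det [[-9, 9], [-27, 33]] = -54 ≠ 0, so that unfolding has rank ≥ 2 and hence rank(T) ≥ 2 (CP rank is at least every unfolding rank, though it can be larger).
Upper bound: with S_k = T[:,:,k], the two rank-1 terms a₁b₁ᵀ, a₂b₂ᵀ are the rank-1 members of the pencil x·S₁ + y·S₂.
The 2×2 minor of x·S₁ + y·S₂ on rows {1,2}, columns {1,2} is −18·xy − 54·y² = (-18)·(x + 3·y)(y), vanishing at (x:y) = (3:-1) and (1:0).
M₁ = 3·S₁ − S₂ = [[0, -6, 9], [0, -4, 6], [0, -6, 9]] = −[3, 2, 3][0, 2, -3]ᵀ and M₂ = S₁ = [[-9, 9, -9], [-3, 3, -3], [6, -6, 6]] = (-3)·[3, 1, -2][1, -1, 1]ᵀ, so take a₁ = [3, 2, 3], b₁ = [0, 2, -3], a₂ = [3, 1, -2], b₂ = [1, -1, 1].
Each slice is an integer combination of E₁ = a₁b₁ᵀ and E₂ = a₂b₂ᵀ: S₁ = −3·E₂, S₂ = E₁ − 9·E₂, S₃ = −2·E₁; reading off coefficients, c₁ = [0, 1, -2] and c₂ = [-3, -9, 0].
Hence T = [3, 2, 3] ⊗ [0, 2, -3] ⊗ [0, 1, -2] + [3, 1, -2] ⊗ [1, -1, 1] ⊗ [-3, -9, 0], so rank(T) ≤ 2.
These bounds meet, so rank(T) = 2.

rank(T) = 2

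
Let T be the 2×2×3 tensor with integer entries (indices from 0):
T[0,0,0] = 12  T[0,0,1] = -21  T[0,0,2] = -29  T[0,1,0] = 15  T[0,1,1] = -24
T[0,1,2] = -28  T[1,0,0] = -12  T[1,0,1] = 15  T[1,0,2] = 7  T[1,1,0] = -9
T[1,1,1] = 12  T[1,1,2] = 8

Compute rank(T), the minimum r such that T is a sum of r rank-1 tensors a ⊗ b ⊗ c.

2

Lower bound: the mode-2 unfolding of T (rows indexed by j, columns by (i,k) = (0,0), (0,1), (0,2), (1,0), (1,1), (1,2)) is [[12, -21, -29, -12, 15, 7], [15, -24, -28, -9, 12, 8]].
There the 2×2 minor on rows j ∈ {0, 1}, columns (i,k) ∈ {(0,0), (0,1)} is det [[12, -21], [15, -24]] = 27 ≠ 0, so this unfolding has rank ≥ 2; CP rank is at least every unfolding rank, so rank(T) ≥ 2. (Flattening ranks never certify an upper bound on CP rank; for that we must actually write T with 2 rank-1 terms.)
Upper bound — finding two terms. Write S_k = T[:,:,k] for the frontal slices: S₀ = [[12, 15], [-12, -9]], S₁ = [[-21, -24], [15, 12]], S₂ = [[-29, -28], [7, 8]].
If T = a₁ ⊗ b₁ ⊗ c₁ + a₂ ⊗ b₂ ⊗ c₂ then each S_k = c₁[k]·a₁b₁ᵀ + c₂[k]·a₂b₂ᵀ. S₀ and S₁ are linearly independent, so a₁b₁ᵀ and a₂b₂ᵀ must span the same plane of matrices: they are the rank-1 matrices of the form x·S₀ + y·S₁.
det(x·S₀ + y·S₁) is 72·x² − 180·xy + 108·y² = 36·(2·x − 3·y)(x − y), vanishing at (x:y) = (3:2) and (1:1).
M₁ = 3·S₀ + 2·S₁ = [[-6, -3], [-6, -3]] = (-3)·[1, 1][2, 1]ᵀ and M₂ = S₀ + S₁ = [[-9, -9], [3, 3]] = (-3)·[3, -1][1, 1]ᵀ, so take a₁ = [1, 1], b₁ = [2, 1], a₂ = [3, -1], b₂ = [1, 1].
Each slice is an integer combination of E₁ = a₁b₁ᵀ and E₂ = a₂b₂ᵀ: S₀ = −3·E₁ + 6·E₂, S₁ = 3·E₁ − 9·E₂, S₂ = −E₁ − 9·E₂; reading off coefficients, c₁ = [-3, 3, -1] and c₂ = [6, -9, -9].
Hence T = [1, 1] ⊗ [2, 1] ⊗ [-3, 3, -1] + [3, -1] ⊗ [1, 1] ⊗ [6, -9, -9], so rank(T) ≤ 2.
These bounds meet, so rank(T) = 2.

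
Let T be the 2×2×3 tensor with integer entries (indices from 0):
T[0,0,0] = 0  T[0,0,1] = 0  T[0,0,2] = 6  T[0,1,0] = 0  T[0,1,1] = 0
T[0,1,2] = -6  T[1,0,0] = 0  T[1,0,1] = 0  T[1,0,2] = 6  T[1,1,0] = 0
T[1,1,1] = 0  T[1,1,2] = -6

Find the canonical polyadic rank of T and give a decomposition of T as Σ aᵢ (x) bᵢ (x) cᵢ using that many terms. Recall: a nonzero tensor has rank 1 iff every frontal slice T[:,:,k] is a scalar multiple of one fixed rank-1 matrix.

Lower bound: T ≠ 0 (e.g. T[0,0,2] = 6), so rank(T) ≥ 1.
Upper bound: if T = a (x) b (x) c then every fibre of T is a multiple of the corresponding factor, so read the factors off the fibres through the nonzero entry T[0,0,2] = 6.
The mode-1 fibre T[:,0,2] = [6, 6] gives a = [1, 1] (primitive direction); the mode-2 fibre T[0,:,2] = [6, -6] gives b = [1, -1]; then c[k] = T[0,0,k] / (a[0]·b[0]) = [0, 0, 6] / 1 = [0, 0, 6].
Expanding [1, 1] (x) [1, -1] (x) [0, 0, 6] reproduces all 12 entries of T, so T = [1, 1] (x) [1, -1] (x) [0, 0, 6] and rank(T) ≤ 1.
These bounds meet, so rank(T) = 1.
Check entry T[0,0,2] = 6: (1)·(1)·(6) = 6.

rank(T) = 1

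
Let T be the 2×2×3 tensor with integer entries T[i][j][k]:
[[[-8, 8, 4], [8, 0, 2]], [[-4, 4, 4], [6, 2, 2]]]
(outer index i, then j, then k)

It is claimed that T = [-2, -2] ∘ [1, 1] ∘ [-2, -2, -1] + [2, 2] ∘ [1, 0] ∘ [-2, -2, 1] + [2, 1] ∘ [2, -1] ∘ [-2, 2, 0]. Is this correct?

Yes

Reconstruct entrywise from the claimed factors. For example, T[0,1,0] = 8 and Σₗ aₗ[0]bₗ[1]cₗ[0] = (-2)·(1)·(-2) + (2)·(0)·(-2) + (2)·(-1)·(-2) = 8; checking all 12 entries, every one matches. The claim holds.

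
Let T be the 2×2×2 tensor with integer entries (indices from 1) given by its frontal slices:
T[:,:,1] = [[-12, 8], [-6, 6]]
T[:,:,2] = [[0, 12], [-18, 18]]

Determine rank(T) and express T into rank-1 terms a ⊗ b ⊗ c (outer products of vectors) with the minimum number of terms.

rank(T) = 2

Lower bound: the mode-2 unfolding of T (rows indexed by j, columns by (i,k) = (1,1), (1,2), (2,1), (2,2)) is [[-12, 0, -6, -18], [8, 12, 6, 18]].
There the 2×2 minor on rows j ∈ {1, 2}, columns (i,k) ∈ {(1,1), (1,2)} is det [[-12, 0], [8, 12]] = -144 ≠ 0, so this unfolding has rank ≥ 2; CP rank is at least every unfolding rank, so rank(T) ≥ 2. (Flattening ranks never certify an upper bound on CP rank; for that we must actually write T with 2 rank-1 terms.)
Upper bound — finding two terms. Write S_k = T[:,:,k] for the frontal slices: S₁ = [[-12, 8], [-6, 6]], S₂ = [[0, 12], [-18, 18]].
If T = a₁ ⊗ b₁ ⊗ c₁ + a₂ ⊗ b₂ ⊗ c₂ then each S_k = c₁[k]·a₁b₁ᵀ + c₂[k]·a₂b₂ᵀ. S₁ and S₂ are linearly independent, so a₁b₁ᵀ and a₂b₂ᵀ must span the same plane of matrices: they are the rank-1 matrices of the form x·S₁ + y·S₂.
det(x·S₁ + y·S₂) is −24·x² + 216·y² = (-24)·(x − 3·y)(x + 3·y), vanishing at (x:y) = (3:1) and (3:-1).
M₁ = 3·S₁ + S₂ = [[-36, 36], [-36, 36]] = (-36)·[1, 1][1, -1]ᵀ and M₂ = 3·S₁ − S₂ = [[-36, 12], [0, 0]] = (-12)·[1, 0][3, -1]ᵀ, so take a₁ = [1, 1], b₁ = [1, -1], a₂ = [1, 0], b₂ = [3, -1].
Each slice is an integer combination of E₁ = a₁b₁ᵀ and E₂ = a₂b₂ᵀ: S₁ = −6·E₁ − 2·E₂, S₂ = −18·E₁ + 6·E₂; reading off coefficients, c₁ = [-6, -18] and c₂ = [-2, 6].
Hence T = [1, 1] ⊗ [1, -1] ⊗ [-6, -18] + [1, 0] ⊗ [3, -1] ⊗ [-2, 6], so rank(T) ≤ 2.
These bounds meet, so rank(T) = 2.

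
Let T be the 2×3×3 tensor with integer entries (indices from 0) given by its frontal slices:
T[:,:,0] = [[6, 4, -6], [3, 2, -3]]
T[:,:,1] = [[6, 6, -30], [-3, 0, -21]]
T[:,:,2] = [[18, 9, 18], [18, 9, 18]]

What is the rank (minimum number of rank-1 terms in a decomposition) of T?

Lower bound: the mode-3 unfolding of T (rows indexed by k, columns by (i,j) = (0,0), (0,1), (0,2), (1,0), (1,1), (1,2)) is [[6, 4, -6, 3, 2, -3], [6, 6, -30, -3, 0, -21], [18, 9, 18, 18, 9, 18]].
There the 2×2 minor on rows k ∈ {0, 1}, columns (i,j) ∈ {(0,0), (0,1)} is det [[6, 4], [6, 6]] = 12 ≠ 0, so this unfolding has rank ≥ 2; CP rank is at least every unfolding rank, so rank(T) ≥ 2. (Flattening ranks never certify an upper bound on CP rank; for that we must actually write T with 2 rank-1 terms.)
Upper bound — finding two terms. Write S_k = T[:,:,k] for the frontal slices: S₀ = [[6, 4, -6], [3, 2, -3]], S₁ = [[6, 6, -30], [-3, 0, -21]], S₂ = [[18, 9, 18], [18, 9, 18]].
If T = a₁ ⊗ b₁ ⊗ c₁ + a₂ ⊗ b₂ ⊗ c₂ then each S_k = c₁[k]·a₁b₁ᵀ + c₂[k]·a₂b₂ᵀ. S₀ and S₁ are linearly independent, so a₁b₁ᵀ and a₂b₂ᵀ must span the same plane of matrices: they are the rank-1 matrices of the form x·S₀ + y·S₁.
The 2×2 minor of x·S₀ + y·S₁ on rows {0,1}, columns {0,1} is 6·xy + 18·y² = 6·(x + 3·y)(y), vanishing at (x:y) = (3:-1) and (1:0).
M₁ = 3·S₀ − S₁ = [[12, 6, 12], [12, 6, 12]] = 6·[1, 1][2, 1, 2]ᵀ and M₂ = S₀ = [[6, 4, -6], [3, 2, -3]] = [2, 1][3, 2, -3]ᵀ, so take a₁ = [1, 1], b₁ = [2, 1, 2], a₂ = [2, 1], b₂ = [3, 2, -3].
Each slice is an integer combination of E₁ = a₁b₁ᵀ and E₂ = a₂b₂ᵀ: S₀ = E₂, S₁ = −6·E₁ + 3·E₂, S₂ = 9·E₁; reading off coefficients, c₁ = [0, -6, 9] and c₂ = [1, 3, 0].
Hence T = [1, 1] ⊗ [2, 1, 2] ⊗ [0, -6, 9] + [2, 1] ⊗ [3, 2, -3] ⊗ [1, 3, 0], so rank(T) ≤ 2.
These bounds meet, so rank(T) = 2.

2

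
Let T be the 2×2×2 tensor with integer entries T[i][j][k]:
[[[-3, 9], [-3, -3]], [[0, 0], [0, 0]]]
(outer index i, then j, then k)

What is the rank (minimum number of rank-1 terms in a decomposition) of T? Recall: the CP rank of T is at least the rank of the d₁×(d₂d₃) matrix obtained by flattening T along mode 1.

Lower bound: in the mode-3 unfolding of T (rows indexed by k, columns by (i,j)) the 2×2 minor on rows k ∈ {0, 1}, columns (i,j) ∈ {(0,0), (0,1)} is det [[-3, -3], [9, -3]] = 36 ≠ 0, so that unfolding has rank ≥ 2 and hence rank(T) ≥ 2 (CP rank is at least every unfolding rank, though it can be larger).
Upper bound: T[i,:,:] = a[i]·M for every slice, with a = (1, 0) and M = [[-3, 9], [-3, -3]] (rows j, columns k).
Splitting M by its rows (j = 0, 1), M = (1, 0)(-3, 9)ᵀ + (0, 1)(-3, -3)ᵀ.
Hence T = (1, 0) ⊗ (1, 0) ⊗ (-3, 9) + (1, 0) ⊗ (0, 1) ⊗ (-3, -3), so rank(T) ≤ 2.
These bounds meet, so rank(T) = 2.

2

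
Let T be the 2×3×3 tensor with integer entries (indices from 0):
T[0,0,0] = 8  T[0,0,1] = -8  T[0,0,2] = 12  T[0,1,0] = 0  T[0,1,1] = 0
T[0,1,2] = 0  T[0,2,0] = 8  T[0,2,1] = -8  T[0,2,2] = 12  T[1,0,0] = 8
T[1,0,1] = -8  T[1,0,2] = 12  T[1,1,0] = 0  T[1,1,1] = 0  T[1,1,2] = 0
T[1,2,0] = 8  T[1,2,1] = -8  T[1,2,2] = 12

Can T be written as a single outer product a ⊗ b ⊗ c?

The mode-1 fibre T[:,0,0] = [8, 8] gives a = [1, 1] (primitive direction); the mode-2 fibre T[0,:,0] = [8, 0, 8] gives b = [1, 0, 1]; then c[k] = T[0,0,k] / (a[0]·b[0]) = [8, -8, 12] / 1 = [8, -8, 12].
Expanding [1, 1] ⊗ [1, 0, 1] ⊗ [8, -8, 12] reproduces all 18 entries of T, so T = [1, 1] ⊗ [1, 0, 1] ⊗ [8, -8, 12] and rank(T) ≤ 1.
Equivalently every frontal slice T[:,:,k] is c[k] times the rank-1 matrix [1, 1] ⊗ [1, 0, 1]. So T has rank 1 (it is nonzero).

Yes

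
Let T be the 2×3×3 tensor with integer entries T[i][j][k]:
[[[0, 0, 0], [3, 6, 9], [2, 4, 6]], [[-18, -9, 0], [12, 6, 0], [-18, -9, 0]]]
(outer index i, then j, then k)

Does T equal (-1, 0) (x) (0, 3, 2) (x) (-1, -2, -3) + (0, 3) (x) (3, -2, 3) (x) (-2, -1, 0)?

Reconstruct entrywise from the claimed factors. For example, T[1,1,2] = 0 and Σₗ aₗ[1]bₗ[1]cₗ[2] = (0)·(3)·(-3) + (3)·(-2)·(0) = 0; checking all 18 entries, every one matches. The claim holds.

Yes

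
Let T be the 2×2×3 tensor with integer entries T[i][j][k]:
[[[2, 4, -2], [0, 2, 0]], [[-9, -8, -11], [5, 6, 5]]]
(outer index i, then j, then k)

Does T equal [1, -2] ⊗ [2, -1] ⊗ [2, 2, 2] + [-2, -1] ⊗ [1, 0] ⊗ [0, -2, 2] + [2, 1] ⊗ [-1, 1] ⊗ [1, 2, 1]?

Reconstruct entrywise from the claimed factors. For example, T[1,0,1] = -8 and Σₗ aₗ[1]bₗ[0]cₗ[1] = (-2)·(2)·(2) + (-1)·(1)·(-2) + (1)·(-1)·(2) = -8; checking all 12 entries, every one matches. The claim holds.

Yes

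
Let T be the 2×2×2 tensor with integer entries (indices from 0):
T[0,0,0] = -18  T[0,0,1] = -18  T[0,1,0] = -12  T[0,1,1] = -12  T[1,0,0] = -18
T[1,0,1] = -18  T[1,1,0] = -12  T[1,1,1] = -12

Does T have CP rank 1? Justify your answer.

Yes

If T = a ⊗ b ⊗ c then every fibre of T is a multiple of the corresponding factor, so read the factors off the fibres through the nonzero entry T[0,0,0] = -18.
The mode-1 fibre T[:,0,0] = [-18, -18] gives a = (1, 1) (primitive direction); the mode-2 fibre T[0,:,0] = [-18, -12] gives b = (3, 2); then c[k] = T[0,0,k] / (a[0]·b[0]) = [-18, -18] / 3 = (-6, -6).
Expanding (1, 1) ⊗ (3, 2) ⊗ (-6, -6) reproduces all 8 entries of T, so T = (1, 1) ⊗ (3, 2) ⊗ (-6, -6) and rank(T) ≤ 1.
Equivalently every frontal slice T[:,:,k] is c[k] times the rank-1 matrix (1, 1) ⊗ (3, 2). So T has rank 1 (it is nonzero).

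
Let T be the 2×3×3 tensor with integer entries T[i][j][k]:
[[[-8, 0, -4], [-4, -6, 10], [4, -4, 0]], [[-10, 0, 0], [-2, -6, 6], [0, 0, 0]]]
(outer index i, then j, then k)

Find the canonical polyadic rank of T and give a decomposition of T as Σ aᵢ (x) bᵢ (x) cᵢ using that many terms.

Lower bound: the mode-2 unfolding of T (rows indexed by j, columns by (i,k) = (0,0), (0,1), (0,2), (1,0), (1,1), (1,2)) is [[-8, 0, -4, -10, 0, 0], [-4, -6, 10, -2, -6, 6], [4, -4, 0, 0, 0, 0]].
There the 3×3 minor on rows j ∈ {0, 1, 2}, columns (i,k) ∈ {(0,0), (0,1), (0,2)} is det [[-8, 0, -4], [-4, -6, 10], [4, -4, 0]] = -480 ≠ 0, so this unfolding has rank ≥ 3; CP rank is at least every unfolding rank, so rank(T) ≥ 3. (Unfolding ranks only ever bound the CP rank from below — rank(T) can be strictly larger than all of them — so the matching upper bound has to come from an explicit 3-term decomposition.)
Upper bound: T is a sum of 3 rank-1 terms, T = [1, 0] (x) [1, -1, 1] (x) [4, -4, 0] + [1, 1] (x) [2, 1, 0] (x) [-4, -2, 2] + [2, 1] (x) [1, -1, 0] (x) [-2, 4, -4] (one valid choice — decompositions are not unique — normalised so each a, b is primitive with positive first nonzero entry; check it by expanding all entries), so rank(T) ≤ 3.
These bounds meet, so rank(T) = 3.

rank(T) = 3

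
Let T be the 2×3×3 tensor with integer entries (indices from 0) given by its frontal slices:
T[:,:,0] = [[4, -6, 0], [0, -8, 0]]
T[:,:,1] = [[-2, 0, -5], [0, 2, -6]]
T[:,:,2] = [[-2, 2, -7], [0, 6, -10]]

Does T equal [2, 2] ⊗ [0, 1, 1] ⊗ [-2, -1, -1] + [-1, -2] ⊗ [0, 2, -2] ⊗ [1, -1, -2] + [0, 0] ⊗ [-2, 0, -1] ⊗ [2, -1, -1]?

Reconstruct entry (0,0,0) from the claimed factors: Σₗ aₗ[0]bₗ[0]cₗ[0] = (2)·(0)·(-2) + (-1)·(0)·(1) + (0)·(-2)·(2) = 0, but T[0,0,0] = 4. The claim is false.

No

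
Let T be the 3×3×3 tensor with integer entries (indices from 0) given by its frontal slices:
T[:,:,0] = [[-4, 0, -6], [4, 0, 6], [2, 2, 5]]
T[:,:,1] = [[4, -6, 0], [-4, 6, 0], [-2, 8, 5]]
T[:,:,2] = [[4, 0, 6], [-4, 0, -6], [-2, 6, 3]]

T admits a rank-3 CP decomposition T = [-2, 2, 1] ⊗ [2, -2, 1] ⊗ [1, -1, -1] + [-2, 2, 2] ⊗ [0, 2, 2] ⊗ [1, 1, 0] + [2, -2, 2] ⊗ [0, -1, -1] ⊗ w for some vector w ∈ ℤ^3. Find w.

w = [0, -1, -2]

Subtract the known terms from T to get the rank-1 residual R = [2, -2, 2] ⊗ [0, -1, -1] ⊗ w, so R[i,j,k] = a[i]·b[j]·w[k]. Pick indices with nonzero a[0]·b[1] = (2)·(-1) = -2. Only the fibre through (0,1,·) is needed: R[0,1,:] = T[0,1,:] − Σₗ aₗ[0]bₗ[1]cₗ = [0, -6, 0] − (-2)·(-2)·[1, -1, -1] − (-2)·(2)·[1, 1, 0] = [0, 2, 4]. Then w[k] = R[0,1,k] / -2 for each k, giving w = [0, 2, 4] / -2 = [0, -1, -2].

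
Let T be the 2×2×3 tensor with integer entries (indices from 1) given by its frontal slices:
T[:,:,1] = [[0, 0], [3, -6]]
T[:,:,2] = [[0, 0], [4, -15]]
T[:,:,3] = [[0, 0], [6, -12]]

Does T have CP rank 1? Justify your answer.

No

The mode-2 unfolding of T (rows indexed by j, columns by (i,k) = (1,1), (1,2), (1,3), (2,1), (2,2), (2,3)) is [[0, 0, 0, 3, 4, 6], [0, 0, 0, -6, -15, -12]].
There the 2×2 minor on rows j ∈ {1, 2}, columns (i,k) ∈ {(2,1), (2,2)} is det [[3, 4], [-6, -15]] = -21 ≠ 0, so this unfolding has rank ≥ 2; CP rank is at least every unfolding rank, so rank(T) ≥ 2.
In particular rank(T) ≥ 2 > 1, so T is not rank-1.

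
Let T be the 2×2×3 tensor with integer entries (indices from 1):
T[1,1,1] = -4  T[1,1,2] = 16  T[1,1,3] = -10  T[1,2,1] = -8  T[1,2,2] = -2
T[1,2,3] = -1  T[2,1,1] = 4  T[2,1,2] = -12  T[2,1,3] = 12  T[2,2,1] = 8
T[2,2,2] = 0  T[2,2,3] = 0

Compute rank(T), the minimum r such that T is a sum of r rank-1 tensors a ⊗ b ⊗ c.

3

Lower bound: the mode-3 unfolding of T (rows indexed by k, columns by (i,j) = (1,1), (1,2), (2,1), (2,2)) is [[-4, -8, 4, 8], [16, -2, -12, 0], [-10, -1, 12, 0]].
There the 3×3 minor on rows k ∈ {1, 2, 3}, columns (i,j) ∈ {(1,1), (1,2), (2,1)} is det [[-4, -8, 4], [16, -2, -12], [-10, -1, 12]] = 576 ≠ 0, so this unfolding has rank ≥ 3; CP rank is at least every unfolding rank, so rank(T) ≥ 3. (Unfolding ranks only ever bound the CP rank from below — rank(T) can be strictly larger than all of them — so the matching upper bound has to come from an explicit 3-term decomposition.)
Upper bound: T is a sum of 3 rank-1 terms, T = (1, -1) ⊗ (1, -1) ⊗ (0, 8, -8) + (1, -1) ⊗ (1, 2) ⊗ (-4, 4, -4) + (1, 0) ⊗ (2, -1) ⊗ (0, 2, 1) (one valid choice — decompositions are not unique — normalised so each a, b is primitive with positive first nonzero entry; check it by expanding all entries), so rank(T) ≤ 3.
These bounds meet, so rank(T) = 3.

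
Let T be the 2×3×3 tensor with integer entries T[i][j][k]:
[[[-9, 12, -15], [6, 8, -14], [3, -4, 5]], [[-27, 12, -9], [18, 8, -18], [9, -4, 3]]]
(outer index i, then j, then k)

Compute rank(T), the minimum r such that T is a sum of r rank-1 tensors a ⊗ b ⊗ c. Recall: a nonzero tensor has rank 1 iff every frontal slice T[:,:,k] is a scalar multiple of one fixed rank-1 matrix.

Lower bound: the mode-1 unfolding of T (rows indexed by i, columns by (j,k) = (0,0), (0,1), (0,2), (1,0), (1,1), (1,2), (2,0), (2,1), (2,2)) is [[-9, 12, -15, 6, 8, -14, 3, -4, 5], [-27, 12, -9, 18, 8, -18, 9, -4, 3]].
There the 2×2 minor on rows i ∈ {0, 1}, columns (j,k) ∈ {(0,0), (0,1)} is det [[-9, 12], [-27, 12]] = 216 ≠ 0, so this unfolding has rank ≥ 2; CP rank is at least every unfolding rank, so rank(T) ≥ 2. (This is only a lower bound: in general the CP rank may exceed every unfolding rank, so we still need to exhibit 2 rank-1 terms summing to T.)
Upper bound — finding two terms. Write S_k = T[:,:,k] for the frontal slices: S₀ = [[-9, 6, 3], [-27, 18, 9]], S₁ = [[12, 8, -4], [12, 8, -4]], S₂ = [[-15, -14, 5], [-9, -18, 3]].
If T = a₁ ⊗ b₁ ⊗ c₁ + a₂ ⊗ b₂ ⊗ c₂ then each S_k = c₁[k]·a₁b₁ᵀ + c₂[k]·a₂b₂ᵀ. S₀ and S₁ are linearly independent, so a₁b₁ᵀ and a₂b₂ᵀ must span the same plane of matrices: they are the rank-1 matrices of the form x·S₀ + y·S₁.
The 2×2 minor of x·S₀ + y·S₁ on rows {0,1}, columns {0,1} is 288·xy = 288·(y)(x), vanishing at (x:y) = (1:0) and (0:1).
M₁ = S₀ = [[-9, 6, 3], [-27, 18, 9]] = (-3)·[1, 3][3, -2, -1]ᵀ and M₂ = S₁ = [[12, 8, -4], [12, 8, -4]] = 4·[1, 1][3, 2, -1]ᵀ, so take a₁ = [1, 3], b₁ = [3, -2, -1], a₂ = [1, 1], b₂ = [3, 2, -1].
Each slice is an integer combination of E₁ = a₁b₁ᵀ and E₂ = a₂b₂ᵀ: S₀ = −3·E₁, S₁ = 4·E₂, S₂ = E₁ − 6·E₂; reading off coefficients, c₁ = [-3, 0, 1] and c₂ = [0, 4, -6].
Hence T = [1, 3] ⊗ [3, -2, -1] ⊗ [-3, 0, 1] + [1, 1] ⊗ [3, 2, -1] ⊗ [0, 4, -6], so rank(T) ≤ 2.
These bounds meet, so rank(T) = 2.

2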